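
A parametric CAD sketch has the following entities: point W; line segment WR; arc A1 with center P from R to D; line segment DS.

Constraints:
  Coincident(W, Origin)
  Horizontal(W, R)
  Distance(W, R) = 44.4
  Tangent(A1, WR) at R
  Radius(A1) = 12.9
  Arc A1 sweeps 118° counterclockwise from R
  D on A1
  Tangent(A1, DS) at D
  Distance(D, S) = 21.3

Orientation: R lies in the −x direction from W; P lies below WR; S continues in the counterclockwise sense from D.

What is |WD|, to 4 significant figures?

58.92

W is at the origin; W and R share the same y with |WR| = 44.4 and R on the −x side, so R = (-44.40, 0.000). The tangent condition forces PR to be normal to WR, so P = R + (0, -12.9) = (-44.40, -12.90). On A1, R sits at bearing 90° from P; a 118° counterclockwise sweep puts D at bearing 208°, so D = P + 12.9·(cos 208°, sin 208°) = (-55.79, -18.96). Then |WD| = |D − W| = 58.92.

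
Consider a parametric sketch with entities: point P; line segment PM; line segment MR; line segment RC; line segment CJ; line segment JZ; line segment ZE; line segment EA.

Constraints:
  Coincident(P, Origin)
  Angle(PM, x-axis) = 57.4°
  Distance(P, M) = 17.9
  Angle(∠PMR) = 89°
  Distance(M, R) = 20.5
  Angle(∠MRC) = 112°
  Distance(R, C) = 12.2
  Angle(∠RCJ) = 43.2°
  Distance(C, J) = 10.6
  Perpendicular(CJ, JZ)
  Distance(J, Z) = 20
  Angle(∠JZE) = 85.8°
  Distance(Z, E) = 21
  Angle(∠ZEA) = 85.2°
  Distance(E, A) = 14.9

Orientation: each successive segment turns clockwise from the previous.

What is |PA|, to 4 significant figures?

34.25

P is at the origin; PM runs at 57.4° with length 17.9, so M = (9.644, 15.08). ∠PMR = 89.0° gives MR at -33.60° from the x-axis; with |MR| = 20.5, R = (26.72, 3.735). ∠MRC = 112.0° gives RC at -101.6° from the x-axis; with |RC| = 12.2, C = (24.27, -8.215). ∠RCJ = 43.2° gives CJ at 121.6° from the x-axis; with |CJ| = 10.6, J = (18.71, 0.8129). The perpendicularity gives JZ at right angles to CJ, so JZ runs at 31.60°; with |JZ| = 20.0, Z = (35.75, 11.29). ∠JZE = 85.8° gives ZE at -62.60° from the x-axis; with |ZE| = 21.0, E = (45.41, -7.352). ∠ZEA = 85.2° gives EA at -157.4° from the x-axis; with |EA| = 14.9, A = (31.65, -13.08). Then |PA| = |A − P| = 34.25.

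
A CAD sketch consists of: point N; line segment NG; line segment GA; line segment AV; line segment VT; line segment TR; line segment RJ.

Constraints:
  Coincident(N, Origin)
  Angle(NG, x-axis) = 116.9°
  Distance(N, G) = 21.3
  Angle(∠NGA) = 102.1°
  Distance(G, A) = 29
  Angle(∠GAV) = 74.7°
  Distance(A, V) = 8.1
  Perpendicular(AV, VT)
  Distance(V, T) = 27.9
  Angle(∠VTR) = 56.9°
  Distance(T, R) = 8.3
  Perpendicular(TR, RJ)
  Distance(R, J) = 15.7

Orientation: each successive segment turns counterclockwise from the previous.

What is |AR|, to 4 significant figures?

23.40

N is at the origin; NG runs at 116.9° with length 21.3, so G = (-9.637, 19.00). ∠NGA = 102.1° gives GA at -165.2° from the x-axis; with |GA| = 29.0, A = (-37.67, 11.59). ∠GAV = 74.7° gives AV at -59.90° from the x-axis; with |AV| = 8.1, V = (-33.61, 4.580). The perpendicularity gives VT at right angles to AV, so VT runs at 30.10°; with |VT| = 27.9, T = (-9.475, 18.57). ∠VTR = 56.9° gives TR at 153.2° from the x-axis; with |TR| = 8.3, R = (-16.88, 22.31). Then |AR| = |R − A| = 23.40.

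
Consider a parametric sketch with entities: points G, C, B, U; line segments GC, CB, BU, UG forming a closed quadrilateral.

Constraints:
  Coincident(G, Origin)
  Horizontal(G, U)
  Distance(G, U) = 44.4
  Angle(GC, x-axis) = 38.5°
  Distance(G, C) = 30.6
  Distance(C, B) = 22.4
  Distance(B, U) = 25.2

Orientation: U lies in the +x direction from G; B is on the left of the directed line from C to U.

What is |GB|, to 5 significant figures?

51.995

Checks: |CB| = 22.40 ✓; |BU| = 25.20 ✓.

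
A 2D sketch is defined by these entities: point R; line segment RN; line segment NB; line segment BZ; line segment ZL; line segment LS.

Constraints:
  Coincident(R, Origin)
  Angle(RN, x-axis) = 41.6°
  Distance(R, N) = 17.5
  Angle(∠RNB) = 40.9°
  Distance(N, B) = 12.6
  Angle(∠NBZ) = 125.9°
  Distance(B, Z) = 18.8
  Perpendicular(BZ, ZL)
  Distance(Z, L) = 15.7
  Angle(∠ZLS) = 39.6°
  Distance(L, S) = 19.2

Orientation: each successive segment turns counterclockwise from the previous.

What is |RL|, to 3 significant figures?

13.2

R is at the origin; RN runs at 41.6° with length 17.5, so N = (13.1, 11.6). ∠RNB = 40.9° gives NB at -179° from the x-axis; with |NB| = 12.6, B = (0.487, 11.5). ∠NBZ = 125.9° gives BZ at -125° from the x-axis; with |BZ| = 18.8, Z = (-10.3, -3.90). BZ ⟂ ZL, so ZL runs at -35.2°; with |ZL| = 15.7, L = (2.48, -12.9). Then |RL| = |L − R| = 13.2.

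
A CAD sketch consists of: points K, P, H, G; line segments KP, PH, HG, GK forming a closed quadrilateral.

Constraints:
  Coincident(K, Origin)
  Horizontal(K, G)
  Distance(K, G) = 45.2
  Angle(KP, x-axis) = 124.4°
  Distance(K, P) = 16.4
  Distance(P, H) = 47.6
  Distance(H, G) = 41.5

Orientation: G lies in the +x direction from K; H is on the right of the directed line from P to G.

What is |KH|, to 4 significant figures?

31.28

K is at the origin; KG is horizontal with |KG| = 45.2 and G in +x, so G = (45.2, 0). KP runs at 124.4° with |KP| = 16.4, so P = (-9.265, 13.53). H is determined by |PH| = 47.6 and |HG| = 41.5 together: it lies at the intersection of circle(P, 47.6) and circle(G, 41.5). With |PG| = 56.12, the foot of the radical line on PG is 32.90 from P and the perpendicular offset is √(47.6² − 32.90²) = 34.40. Taking the right-of-PG solution: H = (14.37, -27.78).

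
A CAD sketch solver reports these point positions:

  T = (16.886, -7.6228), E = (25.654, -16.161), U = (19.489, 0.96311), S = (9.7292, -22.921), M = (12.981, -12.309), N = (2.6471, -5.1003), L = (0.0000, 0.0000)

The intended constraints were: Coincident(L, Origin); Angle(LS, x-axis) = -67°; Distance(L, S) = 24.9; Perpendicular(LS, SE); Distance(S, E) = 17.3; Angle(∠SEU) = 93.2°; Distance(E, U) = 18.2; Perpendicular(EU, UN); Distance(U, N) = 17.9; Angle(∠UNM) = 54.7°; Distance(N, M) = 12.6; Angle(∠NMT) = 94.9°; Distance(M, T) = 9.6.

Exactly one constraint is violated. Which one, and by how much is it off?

Distance(M, T) = 9.6 — off by 3.50.

L = (0.00, 0.00) ✓; LS at -67.00° ✓; |LS| = 24.90 ✓; ∠(LS, SE) = 90.00° ✓; |SE| = 17.30 ✓; ∠SEU = 93.20° ✓; |EU| = 18.20 ✓; ∠(EU, UN) = 90.00° ✓; |UN| = 17.90 ✓; ∠UNM = 54.70° ✓; |NM| = 12.60 ✓; ∠NMT = 94.91° ✓; |MT| = 6.100 ✗.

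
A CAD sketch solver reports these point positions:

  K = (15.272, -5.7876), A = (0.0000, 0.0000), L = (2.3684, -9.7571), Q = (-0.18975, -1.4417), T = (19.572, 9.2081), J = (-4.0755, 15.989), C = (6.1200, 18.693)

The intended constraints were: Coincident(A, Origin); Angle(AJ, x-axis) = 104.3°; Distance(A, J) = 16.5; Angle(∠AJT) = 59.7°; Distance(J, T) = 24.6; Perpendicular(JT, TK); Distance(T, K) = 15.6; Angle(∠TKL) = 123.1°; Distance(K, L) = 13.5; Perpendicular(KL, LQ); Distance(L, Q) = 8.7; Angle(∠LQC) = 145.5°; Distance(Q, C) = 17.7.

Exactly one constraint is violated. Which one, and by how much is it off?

Distance(Q, C) = 17.7 — off by 3.40.

A = (0.00, 0.00) ✓; AJ at 104.3° ✓; |AJ| = 16.50 ✓; ∠AJT = 59.70° ✓; |JT| = 24.60 ✓; ∠(JT, TK) = 90.00° ✓; |TK| = 15.60 ✓; ∠TKL = 123.1° ✓; |KL| = 13.50 ✓; ∠(KL, LQ) = 90.00° ✓; |LQ| = 8.700 ✓; ∠LQC = 145.5° ✓; |QC| = 21.10 ✗.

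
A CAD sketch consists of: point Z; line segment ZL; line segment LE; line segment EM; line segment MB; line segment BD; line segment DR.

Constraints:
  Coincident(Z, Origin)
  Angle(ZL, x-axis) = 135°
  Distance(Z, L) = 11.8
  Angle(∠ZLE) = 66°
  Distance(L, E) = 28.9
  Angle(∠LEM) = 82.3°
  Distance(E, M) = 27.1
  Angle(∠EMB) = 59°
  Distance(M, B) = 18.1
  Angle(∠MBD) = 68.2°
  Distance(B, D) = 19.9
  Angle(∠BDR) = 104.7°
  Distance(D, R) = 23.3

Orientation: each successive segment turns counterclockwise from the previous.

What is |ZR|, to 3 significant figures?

41.6

∠MBD = 68.2° gives BD at -140° from the x-axis; with |BD| = 19.9, D = (-13.2, -20.3). ∠BDR = 104.7° gives DR at -65.2° from the x-axis; with |DR| = 23.3, R = (-3.41, -41.4). Then |ZR| = |R − Z| = 41.6.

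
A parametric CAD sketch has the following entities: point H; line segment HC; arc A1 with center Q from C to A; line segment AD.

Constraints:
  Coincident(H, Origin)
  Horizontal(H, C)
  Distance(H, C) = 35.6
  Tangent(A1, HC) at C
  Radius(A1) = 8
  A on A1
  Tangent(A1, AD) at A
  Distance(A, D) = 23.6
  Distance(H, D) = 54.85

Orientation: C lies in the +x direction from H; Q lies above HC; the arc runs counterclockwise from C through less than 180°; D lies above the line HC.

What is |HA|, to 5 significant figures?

44.207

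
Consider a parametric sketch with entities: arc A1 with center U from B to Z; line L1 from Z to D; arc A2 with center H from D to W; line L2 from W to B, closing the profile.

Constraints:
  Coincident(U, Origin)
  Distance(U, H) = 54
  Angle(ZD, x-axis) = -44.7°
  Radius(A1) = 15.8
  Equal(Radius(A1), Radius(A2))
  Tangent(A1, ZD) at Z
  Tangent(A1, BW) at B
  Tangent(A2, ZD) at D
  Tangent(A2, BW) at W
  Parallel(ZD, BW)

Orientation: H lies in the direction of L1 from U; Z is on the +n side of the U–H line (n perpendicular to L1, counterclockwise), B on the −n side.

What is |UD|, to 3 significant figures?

56.3

Tangency of A1 to both parallel lines with radius 15.8 puts Z and B at U ± 15.8·n: Z = (11.1, 11.2), B = (-11.1, -11.2). Equal radii place D and W the same way about H: D = H + 15.8·n = (49.5, -26.8), W = H − 15.8·n = (27.3, -49.2). Then |UD| = |D − U| = 56.3.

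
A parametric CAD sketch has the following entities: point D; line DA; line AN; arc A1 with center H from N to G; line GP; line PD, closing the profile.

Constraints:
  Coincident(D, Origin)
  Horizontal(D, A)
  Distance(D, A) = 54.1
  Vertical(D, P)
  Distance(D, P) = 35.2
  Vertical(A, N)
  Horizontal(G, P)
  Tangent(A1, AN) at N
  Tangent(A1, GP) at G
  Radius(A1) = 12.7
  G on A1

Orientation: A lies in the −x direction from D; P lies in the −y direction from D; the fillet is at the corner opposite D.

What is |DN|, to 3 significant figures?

58.6

The virtual corner opposite D is at (-54.1, -35.2). Tangency of A1 to AN means the radius HN is perpendicular to AN and since A1 is tangent to GP there, HG ⟂ GP, with radius 12.7, so the center H sits 12.7 in from both sides at H = (-41.4, -22.5). That places the tangent points at N = (-54.1, -22.5) on AN and G = (-41.4, -35.2) on GP. Then |DN| = |N − D| = 58.6.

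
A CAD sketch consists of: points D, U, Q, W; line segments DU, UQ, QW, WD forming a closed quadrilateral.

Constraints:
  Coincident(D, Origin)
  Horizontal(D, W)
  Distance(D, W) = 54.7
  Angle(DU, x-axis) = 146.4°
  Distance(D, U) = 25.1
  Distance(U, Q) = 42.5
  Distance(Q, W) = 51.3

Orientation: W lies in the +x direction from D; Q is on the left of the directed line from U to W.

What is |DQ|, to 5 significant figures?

37.924

D is at the origin; DW is horizontal with |DW| = 54.7 and W in +x, so W = (54.7, 0). DU runs at 146.4° with |DU| = 25.1, so U = (-20.906, 13.890). Q is determined by |UQ| = 42.5 and |QW| = 51.3 together: it lies at the intersection of circle(U, 42.5) and circle(W, 51.3). With |UW| = 76.872, the foot of the radical line on UW is 33.067 from U and the perpendicular offset is √(42.5² − 33.067²) = 26.699. Taking the left-of-UW solution: Q = (16.441, 34.175).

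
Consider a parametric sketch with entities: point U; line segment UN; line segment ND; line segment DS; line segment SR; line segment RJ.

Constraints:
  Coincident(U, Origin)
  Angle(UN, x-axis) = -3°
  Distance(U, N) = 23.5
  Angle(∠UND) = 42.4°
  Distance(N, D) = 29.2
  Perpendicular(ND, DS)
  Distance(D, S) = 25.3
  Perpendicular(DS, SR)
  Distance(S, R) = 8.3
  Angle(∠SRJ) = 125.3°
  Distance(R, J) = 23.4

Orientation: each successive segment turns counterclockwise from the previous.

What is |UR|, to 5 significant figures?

10.097

ND is perpendicular to DS, so DS runs at -135.40°; with |DS| = 25.3, S = (-15.049, 1.7968). The perpendicularity gives SR at right angles to DS, so SR runs at -45.400°; with |SR| = 8.3, R = (-9.2215, -4.1130). Then |UR| = |R − U| = 10.097.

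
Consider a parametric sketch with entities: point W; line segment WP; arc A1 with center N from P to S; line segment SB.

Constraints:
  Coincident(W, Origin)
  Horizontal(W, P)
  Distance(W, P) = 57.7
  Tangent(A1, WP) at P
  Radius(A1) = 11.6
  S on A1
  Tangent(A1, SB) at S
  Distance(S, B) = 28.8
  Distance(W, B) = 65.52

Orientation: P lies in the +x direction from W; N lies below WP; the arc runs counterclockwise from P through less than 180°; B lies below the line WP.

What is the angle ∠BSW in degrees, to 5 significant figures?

114.51°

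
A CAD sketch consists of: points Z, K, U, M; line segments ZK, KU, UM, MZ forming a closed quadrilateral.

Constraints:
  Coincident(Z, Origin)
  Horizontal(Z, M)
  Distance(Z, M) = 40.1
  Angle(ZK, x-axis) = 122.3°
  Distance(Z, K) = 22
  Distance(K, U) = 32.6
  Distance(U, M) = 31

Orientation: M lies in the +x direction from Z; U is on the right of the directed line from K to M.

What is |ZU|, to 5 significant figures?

11.371

Checks: |KU| = 32.60 ✓; |UM| = 31.00 ✓.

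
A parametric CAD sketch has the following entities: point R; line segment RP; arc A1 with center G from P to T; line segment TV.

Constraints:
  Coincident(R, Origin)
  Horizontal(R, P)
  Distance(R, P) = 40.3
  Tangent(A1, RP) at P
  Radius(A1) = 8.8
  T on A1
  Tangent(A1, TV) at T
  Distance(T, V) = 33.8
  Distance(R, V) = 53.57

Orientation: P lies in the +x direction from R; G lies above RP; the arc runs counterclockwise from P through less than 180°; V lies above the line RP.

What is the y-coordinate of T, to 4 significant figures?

12.92

Checks: ∠(GP, PR) = 90.00° ✓; |GT| = 8.800 ✓; ∠(GT, TV) = 90.00° ✓; |TV| = 33.80 ✓; |RV| = 53.57 ✓.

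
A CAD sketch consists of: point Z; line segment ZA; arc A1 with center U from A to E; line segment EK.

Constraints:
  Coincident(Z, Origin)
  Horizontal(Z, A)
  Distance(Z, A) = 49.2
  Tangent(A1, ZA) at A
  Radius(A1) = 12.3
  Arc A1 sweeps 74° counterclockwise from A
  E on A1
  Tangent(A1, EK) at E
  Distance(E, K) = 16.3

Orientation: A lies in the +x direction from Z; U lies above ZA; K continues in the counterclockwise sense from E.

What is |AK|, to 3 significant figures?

29.5

Z is at the origin; ZA is horizontal with |ZA| = 49.2 and A on the +x side, so A = (49.2, 0.00). The tangent condition forces UA to be normal to ZA, so U = A + (0, 12.3) = (49.2, 12.3). On A1, A sits at bearing -90° from U; a 74° counterclockwise sweep puts E at bearing -16°, so E = U + 12.3·(cos -16°, sin -16°) = (61.0, 8.91). Since A1 is tangent to EK there, UE ⟂ EK, so EK runs along (−sin -16°, cos -16°); with |EK| = 16.3, K = (65.5, 24.6). Then |AK| = |K − A| = 29.5.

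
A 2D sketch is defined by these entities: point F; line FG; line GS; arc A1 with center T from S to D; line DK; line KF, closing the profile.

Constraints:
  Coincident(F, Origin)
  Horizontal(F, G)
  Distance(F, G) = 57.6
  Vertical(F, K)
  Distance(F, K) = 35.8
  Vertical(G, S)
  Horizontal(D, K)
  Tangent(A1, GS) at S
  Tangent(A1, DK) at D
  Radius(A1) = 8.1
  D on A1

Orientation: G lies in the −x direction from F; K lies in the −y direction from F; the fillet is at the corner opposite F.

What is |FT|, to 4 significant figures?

56.72

F is at the origin; F and G share the same y with |FG| = 57.6 and G on the −x side, so G = (-57.60, 0.000). FK is vertical with |FK| = 35.8 and K on the −y side, so K = (0.000, -35.80). The virtual corner opposite F is at (-57.60, -35.80). The tangent condition forces TS to be normal to GS and tangency of A1 to DK means the radius TD is perpendicular to DK, with radius 8.1, so the center T sits 8.1 in from both sides at T = (-49.50, -27.70). Then |FT| = |T − F| = 56.72.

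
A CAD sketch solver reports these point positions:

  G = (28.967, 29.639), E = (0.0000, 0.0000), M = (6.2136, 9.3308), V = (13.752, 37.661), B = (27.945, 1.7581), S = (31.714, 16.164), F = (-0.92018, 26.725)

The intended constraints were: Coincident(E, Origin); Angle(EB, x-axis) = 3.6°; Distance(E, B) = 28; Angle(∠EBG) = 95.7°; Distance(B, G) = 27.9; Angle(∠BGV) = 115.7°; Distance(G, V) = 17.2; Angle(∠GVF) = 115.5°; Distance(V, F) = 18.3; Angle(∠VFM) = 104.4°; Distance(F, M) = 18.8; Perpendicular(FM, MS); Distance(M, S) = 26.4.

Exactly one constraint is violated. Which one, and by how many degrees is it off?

Perpendicular(FM, MS) — off by 7.30°.

E = (0.00, 0.00) ✓; EB at 3.600° ✓; |EB| = 28.00 ✓; ∠EBG = 95.70° ✓; |BG| = 27.90 ✓; ∠BGV = 115.7° ✓; |GV| = 17.20 ✓; ∠GVF = 115.5° ✓; |VF| = 18.30 ✓; ∠VFM = 104.4° ✓; |FM| = 18.80 ✓; ∠(FM, MS) = 82.70° ✗; |MS| = 26.40 ✓.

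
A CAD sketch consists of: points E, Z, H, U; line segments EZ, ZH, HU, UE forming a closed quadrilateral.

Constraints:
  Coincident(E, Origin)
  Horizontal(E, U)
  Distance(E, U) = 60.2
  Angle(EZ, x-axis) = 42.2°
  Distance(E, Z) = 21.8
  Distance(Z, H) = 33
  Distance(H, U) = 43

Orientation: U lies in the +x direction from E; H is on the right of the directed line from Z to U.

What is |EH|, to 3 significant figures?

27.7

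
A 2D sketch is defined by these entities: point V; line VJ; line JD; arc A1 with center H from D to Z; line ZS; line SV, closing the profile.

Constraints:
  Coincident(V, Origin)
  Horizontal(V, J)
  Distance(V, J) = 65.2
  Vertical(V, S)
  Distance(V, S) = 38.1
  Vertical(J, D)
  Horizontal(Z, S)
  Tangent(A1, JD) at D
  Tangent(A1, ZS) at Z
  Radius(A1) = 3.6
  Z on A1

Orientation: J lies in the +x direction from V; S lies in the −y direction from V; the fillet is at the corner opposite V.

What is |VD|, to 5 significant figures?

73.765

The virtual corner opposite V is at (65.200, -38.100). Tangency of A1 to JD means the radius HD is perpendicular to JD and the tangent condition forces HZ to be normal to ZS, with radius 3.6, so the center H sits 3.6 in from both sides at H = (61.600, -34.500). That places the tangent points at D = (65.200, -34.500) on JD and Z = (61.600, -38.100) on ZS. Then |VD| = |D − V| = 73.765.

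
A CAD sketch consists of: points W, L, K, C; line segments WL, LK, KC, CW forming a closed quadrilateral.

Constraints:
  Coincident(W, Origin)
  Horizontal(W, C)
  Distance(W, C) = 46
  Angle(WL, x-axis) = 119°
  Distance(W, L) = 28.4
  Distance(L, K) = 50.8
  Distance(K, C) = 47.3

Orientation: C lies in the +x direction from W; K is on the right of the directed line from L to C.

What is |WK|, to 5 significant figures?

23.018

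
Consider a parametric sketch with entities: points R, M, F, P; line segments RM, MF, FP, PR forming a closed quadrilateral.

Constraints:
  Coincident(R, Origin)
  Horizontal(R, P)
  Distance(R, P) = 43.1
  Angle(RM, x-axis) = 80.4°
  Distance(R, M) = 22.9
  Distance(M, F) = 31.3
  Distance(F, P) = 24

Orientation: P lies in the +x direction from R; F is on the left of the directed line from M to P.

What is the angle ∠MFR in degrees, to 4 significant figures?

32.70°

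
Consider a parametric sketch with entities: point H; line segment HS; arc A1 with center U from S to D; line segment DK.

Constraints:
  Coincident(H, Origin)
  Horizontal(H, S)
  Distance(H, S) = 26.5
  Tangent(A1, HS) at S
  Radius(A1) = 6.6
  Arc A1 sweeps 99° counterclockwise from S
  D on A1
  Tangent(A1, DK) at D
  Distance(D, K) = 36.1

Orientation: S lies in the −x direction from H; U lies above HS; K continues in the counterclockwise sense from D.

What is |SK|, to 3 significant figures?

43.3

H is at the origin; H and S share the same y with |HS| = 26.5 and S on the −x side, so S = (-26.5, 0.00). A1 meets HS tangentially, so US is at right angles to HS, so U = S + (0, 6.6) = (-26.5, 6.60). On A1, S sits at bearing -90° from U; a 99° counterclockwise sweep puts D at bearing 9°, so D = U + 6.6·(cos 9°, sin 9°) = (-20.0, 7.63). Tangency of A1 to DK means the radius UD is perpendicular to DK, so DK runs along (−sin 9°, cos 9°); with |DK| = 36.1, K = (-25.6, 43.3). Then |SK| = |K − S| = 43.3.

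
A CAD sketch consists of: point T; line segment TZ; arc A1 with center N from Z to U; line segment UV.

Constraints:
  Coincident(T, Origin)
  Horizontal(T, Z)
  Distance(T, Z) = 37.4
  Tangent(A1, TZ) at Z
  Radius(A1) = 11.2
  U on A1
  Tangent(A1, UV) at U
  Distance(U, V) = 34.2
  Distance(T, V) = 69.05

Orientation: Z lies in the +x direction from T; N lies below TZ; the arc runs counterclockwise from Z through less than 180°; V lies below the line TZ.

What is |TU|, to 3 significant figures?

35.2

Checks: |NU| = 11.20 ✓; ∠(NU, UV) = 90.00° ✓; |UV| = 34.20 ✓; |TV| = 69.05 ✓.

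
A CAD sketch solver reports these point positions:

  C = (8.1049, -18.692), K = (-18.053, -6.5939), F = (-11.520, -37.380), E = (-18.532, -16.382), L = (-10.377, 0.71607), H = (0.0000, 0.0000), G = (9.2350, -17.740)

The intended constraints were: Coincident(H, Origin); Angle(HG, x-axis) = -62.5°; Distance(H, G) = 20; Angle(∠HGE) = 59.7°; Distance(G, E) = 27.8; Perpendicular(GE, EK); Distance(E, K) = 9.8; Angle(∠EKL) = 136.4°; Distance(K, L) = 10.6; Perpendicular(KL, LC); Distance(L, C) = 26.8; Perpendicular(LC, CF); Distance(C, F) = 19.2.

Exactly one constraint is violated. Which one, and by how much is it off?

Distance(C, F) = 19.2 — off by 7.90.

H = (0.00, 0.00) ✓; HG at -62.50° ✓; |HG| = 20.00 ✓; ∠HGE = 59.70° ✓; |GE| = 27.80 ✓; ∠(GE, EK) = 90.00° ✓; |EK| = 9.800 ✓; ∠EKL = 136.4° ✓; |KL| = 10.60 ✓; ∠(KL, LC) = 90.00° ✓; |LC| = 26.80 ✓; ∠(LC, CF) = 90.00° ✓; |CF| = 27.10 ✗.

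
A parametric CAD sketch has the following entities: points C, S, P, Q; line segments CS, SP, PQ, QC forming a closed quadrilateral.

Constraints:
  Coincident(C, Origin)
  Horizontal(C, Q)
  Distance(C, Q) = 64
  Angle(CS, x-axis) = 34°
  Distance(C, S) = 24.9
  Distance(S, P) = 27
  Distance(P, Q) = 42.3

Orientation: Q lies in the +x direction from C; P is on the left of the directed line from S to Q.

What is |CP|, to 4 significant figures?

51.52

C is at the origin; CQ is horizontal with |CQ| = 64.0 and Q in +x, so Q = (64.0, 0). CS runs at 34.0° with |CS| = 24.9, so S = (20.64, 13.92). P is determined by |SP| = 27.0 and |PQ| = 42.3 together: it lies at the intersection of circle(S, 27.0) and circle(Q, 42.3). With |SQ| = 45.54, the foot of the radical line on SQ is 11.13 from S and the perpendicular offset is √(27.0² − 11.13²) = 24.60. Taking the left-of-SQ solution: P = (38.76, 33.94).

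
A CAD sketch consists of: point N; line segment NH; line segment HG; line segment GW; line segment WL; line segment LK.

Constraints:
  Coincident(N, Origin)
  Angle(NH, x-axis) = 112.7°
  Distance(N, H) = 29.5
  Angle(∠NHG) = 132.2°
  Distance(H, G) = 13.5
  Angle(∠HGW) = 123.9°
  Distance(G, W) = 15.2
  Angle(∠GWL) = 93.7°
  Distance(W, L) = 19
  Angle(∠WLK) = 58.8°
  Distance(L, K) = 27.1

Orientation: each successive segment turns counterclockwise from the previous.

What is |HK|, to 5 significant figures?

4.7589

∠GWL = 93.7° gives WL at -57.100° from the x-axis; with |WL| = 19.0, L = (-25.992, 6.7059). ∠WLK = 58.8° gives LK at 64.100° from the x-axis; with |LK| = 27.1, K = (-14.155, 31.084). Then |HK| = |K − H| = 4.7589.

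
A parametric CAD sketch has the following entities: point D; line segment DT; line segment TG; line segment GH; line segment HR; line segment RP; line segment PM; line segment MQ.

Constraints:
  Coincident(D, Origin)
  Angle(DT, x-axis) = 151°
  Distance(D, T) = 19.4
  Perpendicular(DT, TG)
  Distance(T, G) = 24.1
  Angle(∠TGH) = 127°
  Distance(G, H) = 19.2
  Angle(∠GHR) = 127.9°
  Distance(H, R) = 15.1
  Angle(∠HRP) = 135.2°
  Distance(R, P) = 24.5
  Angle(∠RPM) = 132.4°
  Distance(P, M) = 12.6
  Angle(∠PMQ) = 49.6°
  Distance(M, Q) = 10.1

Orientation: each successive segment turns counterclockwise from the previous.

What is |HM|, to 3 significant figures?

43.7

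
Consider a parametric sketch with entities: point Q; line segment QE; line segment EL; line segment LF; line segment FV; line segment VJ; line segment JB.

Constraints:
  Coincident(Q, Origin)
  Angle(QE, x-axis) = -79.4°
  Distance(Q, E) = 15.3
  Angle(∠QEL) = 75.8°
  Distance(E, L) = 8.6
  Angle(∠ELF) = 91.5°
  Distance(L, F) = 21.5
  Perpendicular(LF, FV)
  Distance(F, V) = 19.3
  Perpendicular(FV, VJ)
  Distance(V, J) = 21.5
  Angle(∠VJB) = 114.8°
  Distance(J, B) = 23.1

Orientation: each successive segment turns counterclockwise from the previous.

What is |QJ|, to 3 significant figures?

20.3

Q is at the origin; QE runs at -79.4° with length 15.3, so E = (2.81, -15.0). ∠QEL = 75.8° gives EL at 24.8° from the x-axis; with |EL| = 8.6, L = (10.6, -11.4). ∠ELF = 91.5° gives LF at 113° from the x-axis; with |LF| = 21.5, F = (2.12, 8.31). LF is perpendicular to FV, so FV runs at -157°; with |FV| = 19.3, V = (-15.6, 0.681). The perpendicularity gives VJ at right angles to FV, so VJ runs at -66.7°; with |VJ| = 21.5, J = (-7.10, -19.1). Then |QJ| = |J − Q| = 20.3.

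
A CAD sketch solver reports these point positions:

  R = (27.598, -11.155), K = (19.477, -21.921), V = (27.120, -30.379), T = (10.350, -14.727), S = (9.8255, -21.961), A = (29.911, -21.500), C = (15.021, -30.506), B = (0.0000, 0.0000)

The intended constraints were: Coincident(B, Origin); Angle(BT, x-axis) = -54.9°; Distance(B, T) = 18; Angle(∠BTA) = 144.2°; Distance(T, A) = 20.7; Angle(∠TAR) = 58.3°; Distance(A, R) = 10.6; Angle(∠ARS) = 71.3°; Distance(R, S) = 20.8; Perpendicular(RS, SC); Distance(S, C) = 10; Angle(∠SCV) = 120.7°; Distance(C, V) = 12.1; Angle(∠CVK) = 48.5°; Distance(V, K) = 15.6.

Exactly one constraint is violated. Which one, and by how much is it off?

Distance(V, K) = 15.6 — off by 4.20.

B = (0.00, 0.00) ✓; BT at -54.90° ✓; |BT| = 18.00 ✓; ∠BTA = 144.2° ✓; |TA| = 20.70 ✓; ∠TAR = 58.30° ✓; |AR| = 10.60 ✓; ∠ARS = 71.30° ✓; |RS| = 20.80 ✓; ∠(RS, SC) = 90.00° ✓; |SC| = 10.00 ✓; ∠SCV = 120.7° ✓; |CV| = 12.10 ✓; ∠CVK = 48.50° ✓; |VK| = 11.40 ✗.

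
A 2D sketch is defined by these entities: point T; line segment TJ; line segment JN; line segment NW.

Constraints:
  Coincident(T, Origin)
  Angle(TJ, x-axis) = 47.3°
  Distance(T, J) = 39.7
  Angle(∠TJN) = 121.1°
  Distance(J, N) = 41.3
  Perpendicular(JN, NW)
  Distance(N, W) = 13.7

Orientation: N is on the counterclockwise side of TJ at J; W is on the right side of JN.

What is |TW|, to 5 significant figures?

78.069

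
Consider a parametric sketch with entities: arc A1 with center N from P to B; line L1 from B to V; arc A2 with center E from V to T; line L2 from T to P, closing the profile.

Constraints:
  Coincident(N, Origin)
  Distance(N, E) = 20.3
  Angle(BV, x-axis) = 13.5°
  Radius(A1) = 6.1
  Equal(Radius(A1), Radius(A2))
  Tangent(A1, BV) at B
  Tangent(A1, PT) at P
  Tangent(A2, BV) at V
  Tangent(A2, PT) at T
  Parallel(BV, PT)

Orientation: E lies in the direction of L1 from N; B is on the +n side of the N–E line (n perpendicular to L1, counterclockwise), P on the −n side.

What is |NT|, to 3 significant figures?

21.2

The slot axis is L1's direction at 13.5°, so u = (cos 13.5°, sin 13.5°) = (0.972, 0.233) and n = (−sin 13.5°, cos 13.5°) = (-0.233, 0.972). N is at the origin and E lies 20.3 along u from N, so E = 20.3·u = (19.7, 4.74). Tangency of A1 to both parallel lines with radius 6.1 puts B and P at N ± 6.1·n: B = (-1.42, 5.93), P = (1.42, -5.93). Equal radii place V and T the same way about E: V = E + 6.1·n = (18.3, 10.7), T = E − 6.1·n = (21.2, -1.19). Then |NT| = |T − N| = 21.2.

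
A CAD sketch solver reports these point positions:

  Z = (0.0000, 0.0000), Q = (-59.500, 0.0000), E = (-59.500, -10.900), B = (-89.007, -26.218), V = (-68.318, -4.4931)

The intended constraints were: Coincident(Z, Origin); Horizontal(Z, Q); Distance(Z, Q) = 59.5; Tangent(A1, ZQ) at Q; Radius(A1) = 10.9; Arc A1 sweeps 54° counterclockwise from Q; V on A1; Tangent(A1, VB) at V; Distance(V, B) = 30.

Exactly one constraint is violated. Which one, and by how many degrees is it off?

Tangent(A1, VB) at V — off by 7.60°.

Z = (0.00, 0.00) ✓; Z.y = 0.00, Q.y = 0.00 ✓; |ZQ| = 59.50 ✓; ∠(EQ, QZ) = 90.00° ✓; |EQ| = 10.90 ✓; bearing(E→V) − bearing(E→Q) = 54.00° ✓; |EV| = 10.90 ✓; ∠(EV, VB) = 97.60° ✗; |VB| = 30.00 ✓.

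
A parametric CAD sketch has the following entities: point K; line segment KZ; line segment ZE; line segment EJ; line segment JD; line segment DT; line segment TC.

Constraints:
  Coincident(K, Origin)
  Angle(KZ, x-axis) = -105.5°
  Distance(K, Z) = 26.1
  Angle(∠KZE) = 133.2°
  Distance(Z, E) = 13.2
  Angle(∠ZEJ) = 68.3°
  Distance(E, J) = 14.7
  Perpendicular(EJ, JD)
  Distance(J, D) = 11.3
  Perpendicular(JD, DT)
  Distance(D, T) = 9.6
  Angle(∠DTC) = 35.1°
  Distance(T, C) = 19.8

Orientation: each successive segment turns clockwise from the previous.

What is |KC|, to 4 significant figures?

23.28

The perpendicularity gives DT at right angles to JD, so DT runs at -84.00°; with |DT| = 9.6, T = (-7.957, -25.03). ∠DTC = 35.1° gives TC at 131.1° from the x-axis; with |TC| = 19.8, C = (-20.97, -10.11). Then |KC| = |C − K| = 23.28.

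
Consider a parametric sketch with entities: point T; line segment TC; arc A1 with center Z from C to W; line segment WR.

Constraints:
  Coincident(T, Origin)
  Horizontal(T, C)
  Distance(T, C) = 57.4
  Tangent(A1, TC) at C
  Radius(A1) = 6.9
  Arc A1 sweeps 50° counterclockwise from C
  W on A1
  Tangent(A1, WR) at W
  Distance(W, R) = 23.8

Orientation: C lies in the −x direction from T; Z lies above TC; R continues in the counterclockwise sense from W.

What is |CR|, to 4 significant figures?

29.19

T is at the origin; T and C share the same y with |TC| = 57.4 and C on the −x side, so C = (-57.40, 0.000). Since A1 is tangent to TC there, ZC ⟂ TC, so Z = C + (0, 6.9) = (-57.40, 6.900). On A1, C sits at bearing -90° from Z; a 50° counterclockwise sweep puts W at bearing -40°, so W = Z + 6.9·(cos -40°, sin -40°) = (-52.11, 2.465). Tangency of A1 to WR means the radius ZW is perpendicular to WR, so WR runs along (−sin -40°, cos -40°); with |WR| = 23.8, R = (-36.82, 20.70). Then |CR| = |R − C| = 29.19.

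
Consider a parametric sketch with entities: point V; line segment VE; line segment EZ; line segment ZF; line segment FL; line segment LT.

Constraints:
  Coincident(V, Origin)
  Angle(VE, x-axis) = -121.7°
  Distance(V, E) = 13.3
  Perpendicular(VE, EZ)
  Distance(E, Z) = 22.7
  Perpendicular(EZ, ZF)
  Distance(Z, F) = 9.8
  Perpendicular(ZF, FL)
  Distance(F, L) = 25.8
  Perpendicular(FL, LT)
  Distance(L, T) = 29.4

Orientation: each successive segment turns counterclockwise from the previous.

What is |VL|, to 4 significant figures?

4.675

V is at the origin; VE runs at -121.7° with length 13.3, so E = (-6.989, -11.32). VE is perpendicular to EZ, so EZ runs at -31.70°; with |EZ| = 22.7, Z = (12.32, -23.24). EZ ⟂ ZF, so ZF runs at 58.30°; with |ZF| = 9.8, F = (17.47, -14.91). ZF ⟂ FL, so FL runs at 148.3°; with |FL| = 25.8, L = (-4.477, -1.349). Then |VL| = |L − V| = 4.675.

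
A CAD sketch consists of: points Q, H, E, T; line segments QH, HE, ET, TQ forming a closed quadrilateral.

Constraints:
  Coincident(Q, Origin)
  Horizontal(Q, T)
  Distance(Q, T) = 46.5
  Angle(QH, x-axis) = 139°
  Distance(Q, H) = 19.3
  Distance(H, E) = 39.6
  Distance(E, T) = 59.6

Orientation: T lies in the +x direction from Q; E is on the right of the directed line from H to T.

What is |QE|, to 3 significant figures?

27.1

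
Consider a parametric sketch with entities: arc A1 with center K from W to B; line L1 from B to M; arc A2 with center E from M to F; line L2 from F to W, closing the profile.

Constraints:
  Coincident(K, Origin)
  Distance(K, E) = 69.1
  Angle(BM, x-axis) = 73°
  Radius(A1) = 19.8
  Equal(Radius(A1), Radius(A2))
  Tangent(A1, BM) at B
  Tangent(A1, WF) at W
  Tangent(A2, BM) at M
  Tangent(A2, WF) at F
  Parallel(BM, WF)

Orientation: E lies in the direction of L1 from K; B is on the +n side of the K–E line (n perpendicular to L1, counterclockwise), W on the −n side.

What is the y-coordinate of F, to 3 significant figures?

60.3

Tangency of A1 to both parallel lines with radius 19.8 puts B and W at K ± 19.8·n: B = (-18.9, 5.79), W = (18.9, -5.79). Equal radii place M and F the same way about E: M = E + 19.8·n = (1.27, 71.9), F = E − 19.8·n = (39.1, 60.3). So F.y = 60.3.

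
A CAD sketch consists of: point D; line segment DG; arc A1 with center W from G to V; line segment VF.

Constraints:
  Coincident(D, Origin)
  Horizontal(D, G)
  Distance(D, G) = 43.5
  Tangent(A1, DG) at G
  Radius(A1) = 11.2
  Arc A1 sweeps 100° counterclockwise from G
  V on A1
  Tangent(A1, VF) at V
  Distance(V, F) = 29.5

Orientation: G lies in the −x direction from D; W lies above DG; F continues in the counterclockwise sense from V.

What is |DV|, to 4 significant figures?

35.03

The tangent condition forces WG to be normal to DG, so W = G + (0, 11.2) = (-43.50, 11.20). On A1, G sits at bearing -90° from W; a 100° counterclockwise sweep puts V at bearing 10°, so V = W + 11.2·(cos 10°, sin 10°) = (-32.47, 13.14). Then |DV| = |V − D| = 35.03.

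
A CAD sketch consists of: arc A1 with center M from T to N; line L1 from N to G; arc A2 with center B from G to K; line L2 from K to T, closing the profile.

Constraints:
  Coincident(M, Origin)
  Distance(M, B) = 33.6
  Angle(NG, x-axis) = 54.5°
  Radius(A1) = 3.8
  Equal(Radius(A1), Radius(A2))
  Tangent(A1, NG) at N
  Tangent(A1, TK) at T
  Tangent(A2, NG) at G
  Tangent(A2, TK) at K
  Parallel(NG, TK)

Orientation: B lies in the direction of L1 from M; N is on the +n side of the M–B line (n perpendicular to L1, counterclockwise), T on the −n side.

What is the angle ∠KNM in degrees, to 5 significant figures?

77.255°

Tangency of A1 to both parallel lines with radius 3.8 puts N and T at M ± 3.8·n: N = (-3.0936, 2.2067), T = (3.0936, -2.2067). Equal radii place G and K the same way about B: G = B + 3.8·n = (16.418, 29.561), K = B − 3.8·n = (22.605, 25.148). Then cos ∠KNM = NK·NM / (|NK||NM|), giving 77.255°.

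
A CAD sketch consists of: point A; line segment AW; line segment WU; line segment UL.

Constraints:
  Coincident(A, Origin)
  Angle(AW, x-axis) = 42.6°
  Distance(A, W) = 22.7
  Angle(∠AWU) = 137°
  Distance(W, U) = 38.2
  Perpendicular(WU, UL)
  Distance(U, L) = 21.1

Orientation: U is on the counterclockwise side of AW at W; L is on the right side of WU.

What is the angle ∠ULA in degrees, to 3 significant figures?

56.3°

∠AWU = 137.0°, so WU runs at 42.6° + (180° − 137.0°) = 85.6° from the x-axis; with |WU| = 38.2, U = W + 38.2·(cos 85.6°, sin 85.6°) = (19.6, 53.5). The perpendicularity gives UL at right angles to WU; with |UL| = 21.1 on the right of WU, L = U + 21.1·(0.997, -0.0767) = (40.7, 51.8). Then cos ∠ULA = LU·LA / (|LU||LA|), giving 56.3°.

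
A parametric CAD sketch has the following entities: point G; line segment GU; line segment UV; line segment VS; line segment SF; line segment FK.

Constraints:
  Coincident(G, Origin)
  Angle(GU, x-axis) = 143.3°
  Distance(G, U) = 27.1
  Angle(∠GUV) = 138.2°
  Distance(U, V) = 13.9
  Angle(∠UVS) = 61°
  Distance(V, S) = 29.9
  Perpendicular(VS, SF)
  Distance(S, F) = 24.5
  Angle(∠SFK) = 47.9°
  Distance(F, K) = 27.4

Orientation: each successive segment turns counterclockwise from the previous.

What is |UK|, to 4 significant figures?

6.659

The perpendicularity gives SF at right angles to VS, so SF runs at 34.10°; with |SF| = 24.5, F = (1.477, 3.937). ∠SFK = 47.9° gives FK at 166.2° from the x-axis; with |FK| = 27.4, K = (-25.13, 10.47). Then |UK| = |K − U| = 6.659.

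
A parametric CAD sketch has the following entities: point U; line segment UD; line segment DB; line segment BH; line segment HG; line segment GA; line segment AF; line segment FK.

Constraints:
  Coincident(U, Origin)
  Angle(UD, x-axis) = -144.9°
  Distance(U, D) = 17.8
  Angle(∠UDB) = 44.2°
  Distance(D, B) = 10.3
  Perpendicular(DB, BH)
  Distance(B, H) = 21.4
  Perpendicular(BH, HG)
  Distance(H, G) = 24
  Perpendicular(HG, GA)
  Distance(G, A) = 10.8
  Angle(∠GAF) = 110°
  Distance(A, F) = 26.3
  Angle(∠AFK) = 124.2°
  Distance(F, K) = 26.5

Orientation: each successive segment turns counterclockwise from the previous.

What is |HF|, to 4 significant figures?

19.81

U is at the origin; UD runs at -144.9° with length 17.8, so D = (-14.56, -10.24). ∠UDB = 44.2° gives DB at -9.100° from the x-axis; with |DB| = 10.3, B = (-4.393, -11.86). DB is perpendicular to BH, so BH runs at 80.90°; with |BH| = 21.4, H = (-1.008, 9.267). BH is perpendicular to HG, so HG runs at 170.9°; with |HG| = 24.0, G = (-24.71, 13.06). HG ⟂ GA, so GA runs at -99.10°; with |GA| = 10.8, A = (-26.41, 2.398). ∠GAF = 110.0° gives AF at -29.10° from the x-axis; with |AF| = 26.3, F = (-3.434, -10.39). Then |HF| = |F − H| = 19.81.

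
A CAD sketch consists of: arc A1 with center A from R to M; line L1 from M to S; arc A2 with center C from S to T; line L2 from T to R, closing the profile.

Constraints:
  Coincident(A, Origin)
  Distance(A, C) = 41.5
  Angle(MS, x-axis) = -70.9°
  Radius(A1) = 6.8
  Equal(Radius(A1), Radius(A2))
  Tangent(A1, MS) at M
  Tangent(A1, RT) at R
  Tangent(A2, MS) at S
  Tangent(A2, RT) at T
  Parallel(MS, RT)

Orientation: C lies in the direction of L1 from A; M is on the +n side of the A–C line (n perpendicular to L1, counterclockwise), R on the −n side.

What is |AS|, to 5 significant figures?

42.053

The slot axis is L1's direction at -70.9°, so u = (cos -70.9°, sin -70.9°) = (0.32722, -0.94495) and n = (−sin -70.9°, cos -70.9°) = (0.94495, 0.32722). A is at the origin and C lies 41.5 along u from A, so C = 41.5·u = (13.580, -39.215). Tangency of A1 to both parallel lines with radius 6.8 puts M and R at A ± 6.8·n: M = (6.4257, 2.2251), R = (-6.4257, -2.2251). Equal radii place S and T the same way about C: S = C + 6.8·n = (20.005, -36.990), T = C − 6.8·n = (7.1539, -41.440). Then |AS| = |S − A| = 42.053.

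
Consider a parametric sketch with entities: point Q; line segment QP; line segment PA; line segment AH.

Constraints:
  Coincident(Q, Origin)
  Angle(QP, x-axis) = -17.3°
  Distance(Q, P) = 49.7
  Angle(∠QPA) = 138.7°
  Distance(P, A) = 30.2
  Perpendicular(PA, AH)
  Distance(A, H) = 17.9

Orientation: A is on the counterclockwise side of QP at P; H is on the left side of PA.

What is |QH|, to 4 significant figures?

69.16

∠QPA = 138.7°, so PA runs at -17.3° + (180° − 138.7°) = 24.00° from the x-axis; with |PA| = 30.2, A = P + 30.2·(cos 24.00°, sin 24.00°) = (75.04, -2.496). PA is perpendicular to AH; with |AH| = 17.9 on the left of PA, H = A + 17.9·(-0.4067, 0.9135) = (67.76, 13.86). Then |QH| = |H − Q| = 69.16.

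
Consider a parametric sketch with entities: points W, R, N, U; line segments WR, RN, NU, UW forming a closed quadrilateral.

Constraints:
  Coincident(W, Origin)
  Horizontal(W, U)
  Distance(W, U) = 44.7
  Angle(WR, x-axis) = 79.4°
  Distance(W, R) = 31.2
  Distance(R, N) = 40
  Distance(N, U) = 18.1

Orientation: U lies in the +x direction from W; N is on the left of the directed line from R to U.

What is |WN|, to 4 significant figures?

47.29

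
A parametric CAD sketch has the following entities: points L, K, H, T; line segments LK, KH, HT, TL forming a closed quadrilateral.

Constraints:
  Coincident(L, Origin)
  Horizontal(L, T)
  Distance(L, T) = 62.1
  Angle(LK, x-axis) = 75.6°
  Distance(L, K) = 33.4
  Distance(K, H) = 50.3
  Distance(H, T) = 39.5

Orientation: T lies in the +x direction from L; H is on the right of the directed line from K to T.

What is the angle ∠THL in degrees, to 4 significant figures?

127.5°

L is at the origin; L and T share the same y with |LT| = 62.1 and T in +x, so T = (62.1, 0). LK runs at 75.6° with |LK| = 33.4, so K = (8.306, 32.35). H is determined by |KH| = 50.3 and |HT| = 39.5 together: it lies at the intersection of circle(K, 50.3) and circle(T, 39.5). With |KT| = 62.77, the foot of the radical line on KT is 39.11 from K and the perpendicular offset is √(50.3² − 39.11²) = 31.63. Taking the right-of-KT solution: H = (25.52, -14.91).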